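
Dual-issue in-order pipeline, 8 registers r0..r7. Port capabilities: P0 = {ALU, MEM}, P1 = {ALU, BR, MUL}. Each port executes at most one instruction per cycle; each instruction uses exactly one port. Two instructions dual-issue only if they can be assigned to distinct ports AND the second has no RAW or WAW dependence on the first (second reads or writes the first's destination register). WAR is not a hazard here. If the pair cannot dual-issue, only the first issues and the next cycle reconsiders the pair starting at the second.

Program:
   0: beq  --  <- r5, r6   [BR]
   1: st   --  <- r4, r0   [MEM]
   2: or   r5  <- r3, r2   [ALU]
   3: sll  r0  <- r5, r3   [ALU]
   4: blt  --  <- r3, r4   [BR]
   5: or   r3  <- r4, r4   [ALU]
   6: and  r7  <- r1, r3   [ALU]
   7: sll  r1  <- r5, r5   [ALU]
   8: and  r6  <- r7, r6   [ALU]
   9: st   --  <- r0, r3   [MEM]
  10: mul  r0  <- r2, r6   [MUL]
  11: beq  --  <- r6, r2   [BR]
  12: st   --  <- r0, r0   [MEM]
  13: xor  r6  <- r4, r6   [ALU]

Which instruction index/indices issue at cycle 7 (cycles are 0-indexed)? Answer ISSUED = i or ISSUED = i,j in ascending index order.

ISSUED = 11,12

c0: i0&i1 beq+st  dual
c1: i2 or  RAW r5
c2: i3&i4 sll+blt  dual
c3: i5 or  RAW r3
c4: i6&i7 and+sll  dual
c5: i8&i9 and+st  dual
c6: i10 mul  no-port MUL/BR
c7: i11&i12 beq+st  dual
c8: i13 xor  tail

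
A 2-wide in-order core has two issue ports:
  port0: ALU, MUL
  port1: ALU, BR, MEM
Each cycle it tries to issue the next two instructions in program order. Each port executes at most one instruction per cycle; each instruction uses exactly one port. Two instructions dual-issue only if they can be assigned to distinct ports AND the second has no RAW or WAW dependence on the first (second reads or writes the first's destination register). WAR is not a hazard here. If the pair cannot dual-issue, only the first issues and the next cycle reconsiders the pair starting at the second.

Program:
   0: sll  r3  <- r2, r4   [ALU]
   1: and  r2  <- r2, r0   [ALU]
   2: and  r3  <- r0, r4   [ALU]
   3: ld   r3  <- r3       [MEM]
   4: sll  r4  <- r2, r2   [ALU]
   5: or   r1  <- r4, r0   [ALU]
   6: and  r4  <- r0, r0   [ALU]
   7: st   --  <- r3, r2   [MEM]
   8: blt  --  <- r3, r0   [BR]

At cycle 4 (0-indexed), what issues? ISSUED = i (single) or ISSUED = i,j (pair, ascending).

[0] i0&i1  sll.ALU;and.ALU  -- pair
[1] i2  and.ALU  -- RAW+WAW r3
[2] i3&i4  ld.MEM;sll.ALU  -- pair
[3] i5&i6  or.ALU;and.ALU  -- pair
[4] i7  st.MEM  -- no-port MEM/BR
[5] i8  blt.BR  -- tail

ISSUED = 7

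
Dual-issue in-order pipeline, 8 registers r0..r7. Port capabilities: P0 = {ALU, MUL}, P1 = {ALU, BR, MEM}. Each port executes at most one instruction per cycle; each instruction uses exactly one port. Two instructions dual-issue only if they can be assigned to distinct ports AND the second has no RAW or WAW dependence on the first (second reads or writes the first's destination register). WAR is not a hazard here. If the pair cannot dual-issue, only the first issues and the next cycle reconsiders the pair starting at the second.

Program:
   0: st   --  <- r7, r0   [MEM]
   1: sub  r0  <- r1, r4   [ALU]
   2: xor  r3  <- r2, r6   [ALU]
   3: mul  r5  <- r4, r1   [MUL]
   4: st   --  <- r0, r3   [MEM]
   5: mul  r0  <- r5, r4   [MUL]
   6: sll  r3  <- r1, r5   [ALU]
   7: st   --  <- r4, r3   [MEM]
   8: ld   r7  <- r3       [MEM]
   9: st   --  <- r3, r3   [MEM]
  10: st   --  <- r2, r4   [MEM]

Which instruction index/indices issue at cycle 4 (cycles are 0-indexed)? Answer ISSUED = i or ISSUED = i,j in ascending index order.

0. st.MEM;sub.ALU @i0,i1  | pair
1. xor.ALU;mul.MUL @i2,i3  | pair
2. st.MEM;mul.MUL @i4,i5  | pair
3. sll.ALU @i6  | RAW r3
4. st.MEM @i7  | no-port MEM/MEM
5. ld.MEM @i8  | no-port MEM/MEM
6. st.MEM @i9  | no-port MEM/MEM
7. st.MEM @i10  | tail

ISSUED = 7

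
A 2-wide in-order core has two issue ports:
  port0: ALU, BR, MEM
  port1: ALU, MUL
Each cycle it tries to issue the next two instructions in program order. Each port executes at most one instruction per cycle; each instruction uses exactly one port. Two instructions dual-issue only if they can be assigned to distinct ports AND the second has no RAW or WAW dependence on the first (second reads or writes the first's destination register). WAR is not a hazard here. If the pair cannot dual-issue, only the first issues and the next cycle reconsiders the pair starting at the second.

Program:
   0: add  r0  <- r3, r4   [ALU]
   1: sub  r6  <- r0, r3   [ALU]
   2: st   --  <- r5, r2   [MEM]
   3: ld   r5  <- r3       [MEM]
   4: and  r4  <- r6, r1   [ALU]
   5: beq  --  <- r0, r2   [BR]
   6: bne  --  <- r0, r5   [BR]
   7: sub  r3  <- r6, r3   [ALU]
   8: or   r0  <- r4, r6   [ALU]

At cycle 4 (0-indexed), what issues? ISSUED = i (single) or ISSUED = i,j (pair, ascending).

ISSUED = 6,7

[0] i0  add  -- RAW r0
[1] i1/i2  sub/st  -- pair
[2] i3/i4  ld/and  -- pair
[3] i5  beq  -- no-port BR/BR
[4] i6/i7  bne/sub  -- pair
[5] i8  or  -- tail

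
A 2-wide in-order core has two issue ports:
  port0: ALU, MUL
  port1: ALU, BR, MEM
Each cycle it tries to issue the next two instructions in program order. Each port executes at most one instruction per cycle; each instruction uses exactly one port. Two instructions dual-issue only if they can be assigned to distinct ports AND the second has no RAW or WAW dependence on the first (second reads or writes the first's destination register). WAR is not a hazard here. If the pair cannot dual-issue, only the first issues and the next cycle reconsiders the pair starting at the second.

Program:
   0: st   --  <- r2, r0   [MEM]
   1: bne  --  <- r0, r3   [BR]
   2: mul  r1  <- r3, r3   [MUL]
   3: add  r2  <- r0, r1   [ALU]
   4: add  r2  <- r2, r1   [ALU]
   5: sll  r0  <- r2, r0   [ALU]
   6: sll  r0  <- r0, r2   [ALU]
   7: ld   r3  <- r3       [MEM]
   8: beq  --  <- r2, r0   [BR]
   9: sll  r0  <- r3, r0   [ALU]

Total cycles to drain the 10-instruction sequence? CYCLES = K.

0. st.MEM @i0  | no-port MEM/BR
1. bne.BR;mul.MUL @i1/i2  | pair
2. add.ALU @i3  | RAW+WAW r2
3. add.ALU @i4  | RAW r2
4. sll.ALU @i5  | RAW+WAW r0
5. sll.ALU;ld.MEM @i6/i7  | pair
6. beq.BR;sll.ALU @i8/i9  | pair

CYCLES = 7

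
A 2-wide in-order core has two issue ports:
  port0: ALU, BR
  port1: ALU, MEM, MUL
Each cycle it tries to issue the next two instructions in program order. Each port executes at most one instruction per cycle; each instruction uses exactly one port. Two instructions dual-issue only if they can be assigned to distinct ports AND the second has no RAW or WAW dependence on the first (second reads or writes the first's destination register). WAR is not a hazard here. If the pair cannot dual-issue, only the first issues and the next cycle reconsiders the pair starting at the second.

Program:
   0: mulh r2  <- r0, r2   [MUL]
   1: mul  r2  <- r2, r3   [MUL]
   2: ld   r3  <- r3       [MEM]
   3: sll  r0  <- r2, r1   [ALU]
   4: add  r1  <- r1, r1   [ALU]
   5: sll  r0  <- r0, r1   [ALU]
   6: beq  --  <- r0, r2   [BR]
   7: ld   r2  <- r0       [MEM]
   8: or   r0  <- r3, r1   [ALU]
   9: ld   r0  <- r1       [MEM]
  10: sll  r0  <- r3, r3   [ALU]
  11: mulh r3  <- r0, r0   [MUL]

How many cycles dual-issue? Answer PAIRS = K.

t=0 i0:mulh ; no-port MUL/MUL
t=1 i1:mul ; no-port MUL/MEM
t=2 i2&i3:ld;sll ; pair
t=3 i4:add ; RAW r1
t=4 i5:sll ; RAW r0
t=5 i6&i7:beq;ld ; pair
t=6 i8:or ; WAW r0
t=7 i9:ld ; WAW r0
t=8 i10:sll ; RAW r0
t=9 i11:mulh ; tail

PAIRS = 2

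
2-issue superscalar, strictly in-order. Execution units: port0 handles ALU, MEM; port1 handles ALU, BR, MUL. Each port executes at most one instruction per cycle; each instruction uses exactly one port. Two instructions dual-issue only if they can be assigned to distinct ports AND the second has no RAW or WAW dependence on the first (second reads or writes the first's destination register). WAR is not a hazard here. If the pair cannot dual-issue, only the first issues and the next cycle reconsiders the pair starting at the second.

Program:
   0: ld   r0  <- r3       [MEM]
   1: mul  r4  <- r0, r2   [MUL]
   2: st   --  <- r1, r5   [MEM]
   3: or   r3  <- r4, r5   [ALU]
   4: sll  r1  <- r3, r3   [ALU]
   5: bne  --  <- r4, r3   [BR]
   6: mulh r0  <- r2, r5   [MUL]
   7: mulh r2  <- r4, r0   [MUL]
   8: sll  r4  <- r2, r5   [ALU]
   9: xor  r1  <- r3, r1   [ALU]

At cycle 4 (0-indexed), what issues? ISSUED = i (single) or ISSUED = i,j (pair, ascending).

ISSUED = 6

t=0 i0:ld ; RAW r0
t=1 i1,i2:mul+st ; dual
t=2 i3:or ; RAW r3
t=3 i4,i5:sll+bne ; dual
t=4 i6:mulh ; no-port MUL/MUL
t=5 i7:mulh ; RAW r2
t=6 i8,i9:sll+xor ; dual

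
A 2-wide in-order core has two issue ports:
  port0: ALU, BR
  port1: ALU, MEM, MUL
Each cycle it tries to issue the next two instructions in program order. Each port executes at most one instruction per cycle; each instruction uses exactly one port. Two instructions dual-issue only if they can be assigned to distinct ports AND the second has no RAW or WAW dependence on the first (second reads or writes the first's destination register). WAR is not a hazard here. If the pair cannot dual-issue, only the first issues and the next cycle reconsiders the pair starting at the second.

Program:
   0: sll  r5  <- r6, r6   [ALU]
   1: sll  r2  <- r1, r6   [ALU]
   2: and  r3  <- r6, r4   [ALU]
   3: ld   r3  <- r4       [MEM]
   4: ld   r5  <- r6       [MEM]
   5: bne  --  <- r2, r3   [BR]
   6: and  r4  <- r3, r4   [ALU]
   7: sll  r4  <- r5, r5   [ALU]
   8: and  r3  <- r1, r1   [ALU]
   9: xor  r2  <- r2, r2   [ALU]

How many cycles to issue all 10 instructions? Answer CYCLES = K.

CYCLES = 7

t=0 i0,i1:sll.ALU sll.ALU ; 2-wide
t=1 i2:and.ALU ; WAW r3
t=2 i3:ld.MEM ; no-port MEM/MEM
t=3 i4,i5:ld.MEM bne.BR ; 2-wide
t=4 i6:and.ALU ; WAW r4
t=5 i7,i8:sll.ALU and.ALU ; 2-wide
t=6 i9:xor.ALU ; tail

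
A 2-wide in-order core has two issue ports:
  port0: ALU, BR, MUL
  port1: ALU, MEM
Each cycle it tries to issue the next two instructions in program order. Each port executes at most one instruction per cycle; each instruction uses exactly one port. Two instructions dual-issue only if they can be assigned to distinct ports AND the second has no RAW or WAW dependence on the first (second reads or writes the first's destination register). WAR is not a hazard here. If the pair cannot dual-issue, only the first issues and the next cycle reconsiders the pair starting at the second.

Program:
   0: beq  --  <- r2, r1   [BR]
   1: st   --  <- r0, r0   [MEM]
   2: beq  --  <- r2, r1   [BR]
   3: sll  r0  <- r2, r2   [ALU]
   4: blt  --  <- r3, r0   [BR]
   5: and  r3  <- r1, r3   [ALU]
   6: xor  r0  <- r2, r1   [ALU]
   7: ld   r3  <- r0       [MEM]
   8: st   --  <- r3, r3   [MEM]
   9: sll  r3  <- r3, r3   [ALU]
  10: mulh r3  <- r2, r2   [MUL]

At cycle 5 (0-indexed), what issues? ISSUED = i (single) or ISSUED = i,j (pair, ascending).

0. beq;st @i0&i1  | pair
1. beq;sll @i2&i3  | pair
2. blt;and @i4&i5  | pair
3. xor @i6  | RAW r0
4. ld @i7  | no-port MEM/MEM
5. st;sll @i8&i9  | pair
6. mulh @i10  | tail

ISSUED = 8,9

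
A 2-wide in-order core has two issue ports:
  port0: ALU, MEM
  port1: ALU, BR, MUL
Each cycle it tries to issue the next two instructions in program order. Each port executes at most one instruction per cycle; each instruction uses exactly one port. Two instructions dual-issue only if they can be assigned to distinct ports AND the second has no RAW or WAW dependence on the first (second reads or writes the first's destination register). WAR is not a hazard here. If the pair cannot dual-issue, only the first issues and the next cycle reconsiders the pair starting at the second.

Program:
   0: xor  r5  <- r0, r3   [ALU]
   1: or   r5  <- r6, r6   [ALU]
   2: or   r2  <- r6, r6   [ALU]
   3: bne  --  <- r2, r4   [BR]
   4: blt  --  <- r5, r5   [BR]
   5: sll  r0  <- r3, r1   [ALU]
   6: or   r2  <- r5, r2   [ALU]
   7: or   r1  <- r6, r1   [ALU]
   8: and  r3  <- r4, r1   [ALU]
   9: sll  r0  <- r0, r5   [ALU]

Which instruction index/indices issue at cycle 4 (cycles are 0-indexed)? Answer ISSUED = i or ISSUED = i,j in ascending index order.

0. xor @i0  | WAW r5
1. or;or @i1+i2  | 2-wide
2. bne @i3  | no-port BR/BR
3. blt;sll @i4+i5  | 2-wide
4. or;or @i6+i7  | 2-wide
5. and;sll @i8+i9  | 2-wide

ISSUED = 6,7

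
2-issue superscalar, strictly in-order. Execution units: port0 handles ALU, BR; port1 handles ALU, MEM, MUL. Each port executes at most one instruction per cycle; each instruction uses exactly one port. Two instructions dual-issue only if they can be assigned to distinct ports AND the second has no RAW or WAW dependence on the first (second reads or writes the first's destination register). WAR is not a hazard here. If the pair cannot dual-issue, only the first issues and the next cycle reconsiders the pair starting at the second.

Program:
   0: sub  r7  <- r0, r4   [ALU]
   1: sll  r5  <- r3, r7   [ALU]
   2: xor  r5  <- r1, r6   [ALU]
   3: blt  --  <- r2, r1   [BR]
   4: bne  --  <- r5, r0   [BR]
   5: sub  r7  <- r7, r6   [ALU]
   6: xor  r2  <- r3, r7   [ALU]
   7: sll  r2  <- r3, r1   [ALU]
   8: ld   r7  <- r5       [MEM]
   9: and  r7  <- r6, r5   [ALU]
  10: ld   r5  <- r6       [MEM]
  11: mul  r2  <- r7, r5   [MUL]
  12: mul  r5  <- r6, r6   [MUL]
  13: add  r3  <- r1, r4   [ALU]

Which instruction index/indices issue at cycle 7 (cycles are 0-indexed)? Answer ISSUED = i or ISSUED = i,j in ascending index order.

ISSUED = 11

#0 head=0: sub.ALU i0 RAW r7
#1 head=1: sll.ALU i1 WAW r5
#2 head=2: xor.ALU blt.BR i2/i3 dual
#3 head=4: bne.BR sub.ALU i4/i5 dual
#4 head=6: xor.ALU i6 WAW r2
#5 head=7: sll.ALU ld.MEM i7/i8 dual
#6 head=9: and.ALU ld.MEM i9/i10 dual
#7 head=11: mul.MUL i11 no-port MUL/MUL
#8 head=12: mul.MUL add.ALU i12/i13 dual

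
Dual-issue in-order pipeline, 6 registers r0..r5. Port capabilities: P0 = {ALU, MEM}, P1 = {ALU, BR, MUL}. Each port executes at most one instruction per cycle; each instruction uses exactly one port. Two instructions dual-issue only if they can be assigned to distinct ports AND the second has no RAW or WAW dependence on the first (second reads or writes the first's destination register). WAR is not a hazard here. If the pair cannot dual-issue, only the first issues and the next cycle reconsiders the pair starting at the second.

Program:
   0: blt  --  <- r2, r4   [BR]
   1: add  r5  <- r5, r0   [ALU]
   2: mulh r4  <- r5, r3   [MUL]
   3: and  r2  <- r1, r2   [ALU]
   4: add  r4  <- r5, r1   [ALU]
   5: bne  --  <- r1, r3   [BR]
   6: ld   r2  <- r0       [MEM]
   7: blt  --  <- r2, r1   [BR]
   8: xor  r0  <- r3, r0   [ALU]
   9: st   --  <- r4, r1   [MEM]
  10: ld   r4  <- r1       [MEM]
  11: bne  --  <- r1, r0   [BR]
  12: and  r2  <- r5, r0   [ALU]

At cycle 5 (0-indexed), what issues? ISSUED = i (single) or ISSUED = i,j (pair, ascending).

[0] i0+i1  blt;add  -- dual
[1] i2+i3  mulh;and  -- dual
[2] i4+i5  add;bne  -- dual
[3] i6  ld  -- RAW r2
[4] i7+i8  blt;xor  -- dual
[5] i9  st  -- no-port MEM/MEM
[6] i10+i11  ld;bne  -- dual
[7] i12  and  -- tail

ISSUED = 9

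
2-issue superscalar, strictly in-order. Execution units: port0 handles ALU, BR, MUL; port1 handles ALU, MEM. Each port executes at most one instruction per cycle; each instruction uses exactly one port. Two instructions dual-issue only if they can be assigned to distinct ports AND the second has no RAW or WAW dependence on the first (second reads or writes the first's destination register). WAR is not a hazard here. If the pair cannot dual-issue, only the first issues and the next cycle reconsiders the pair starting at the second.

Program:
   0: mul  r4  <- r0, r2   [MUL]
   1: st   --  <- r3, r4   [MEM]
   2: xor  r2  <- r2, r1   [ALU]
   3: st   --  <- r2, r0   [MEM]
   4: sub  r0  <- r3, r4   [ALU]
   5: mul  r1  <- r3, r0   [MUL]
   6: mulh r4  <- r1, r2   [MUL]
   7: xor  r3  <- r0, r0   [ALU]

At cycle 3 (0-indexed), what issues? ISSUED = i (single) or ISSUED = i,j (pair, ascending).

c0: i0 mul.MUL  RAW r4
c1: i1,i2 st.MEM xor.ALU  pair
c2: i3,i4 st.MEM sub.ALU  pair
c3: i5 mul.MUL  no-port MUL/MUL
c4: i6,i7 mulh.MUL xor.ALU  pair

ISSUED = 5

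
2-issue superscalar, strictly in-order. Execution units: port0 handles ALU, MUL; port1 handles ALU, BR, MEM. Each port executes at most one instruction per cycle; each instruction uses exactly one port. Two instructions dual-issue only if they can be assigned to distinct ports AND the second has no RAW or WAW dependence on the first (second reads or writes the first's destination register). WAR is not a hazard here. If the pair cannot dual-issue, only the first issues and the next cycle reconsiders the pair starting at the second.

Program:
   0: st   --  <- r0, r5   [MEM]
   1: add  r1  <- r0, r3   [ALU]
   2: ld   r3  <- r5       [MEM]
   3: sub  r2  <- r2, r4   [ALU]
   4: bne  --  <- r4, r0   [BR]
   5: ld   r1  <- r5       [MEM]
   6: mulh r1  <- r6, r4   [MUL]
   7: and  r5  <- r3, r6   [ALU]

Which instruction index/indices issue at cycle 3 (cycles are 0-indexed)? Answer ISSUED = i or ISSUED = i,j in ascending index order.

ISSUED = 5

[0] i0+i1  st.MEM;add.ALU  -- 2-wide
[1] i2+i3  ld.MEM;sub.ALU  -- 2-wide
[2] i4  bne.BR  -- no-port BR/MEM
[3] i5  ld.MEM  -- WAW r1
[4] i6+i7  mulh.MUL;and.ALU  -- 2-wide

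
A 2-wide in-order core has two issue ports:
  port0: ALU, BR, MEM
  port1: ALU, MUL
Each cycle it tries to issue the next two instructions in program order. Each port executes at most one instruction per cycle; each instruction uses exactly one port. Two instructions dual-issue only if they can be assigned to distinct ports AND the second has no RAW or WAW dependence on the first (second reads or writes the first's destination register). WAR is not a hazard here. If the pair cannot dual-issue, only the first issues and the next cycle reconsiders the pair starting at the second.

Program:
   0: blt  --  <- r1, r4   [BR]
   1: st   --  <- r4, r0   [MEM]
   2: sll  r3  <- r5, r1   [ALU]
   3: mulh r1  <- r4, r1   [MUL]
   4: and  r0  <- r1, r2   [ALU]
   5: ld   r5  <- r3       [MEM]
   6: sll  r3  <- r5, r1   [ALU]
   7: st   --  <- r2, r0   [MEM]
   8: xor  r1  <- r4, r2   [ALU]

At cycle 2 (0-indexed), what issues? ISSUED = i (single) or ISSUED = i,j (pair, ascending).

ISSUED = 3

  cy0 -> i0 (blt) no-port BR/MEM
  cy1 -> i1&i2 (st sll) 2-wide
  cy2 -> i3 (mulh) RAW r1
  cy3 -> i4&i5 (and ld) 2-wide
  cy4 -> i6&i7 (sll st) 2-wide
  cy5 -> i8 (xor) tail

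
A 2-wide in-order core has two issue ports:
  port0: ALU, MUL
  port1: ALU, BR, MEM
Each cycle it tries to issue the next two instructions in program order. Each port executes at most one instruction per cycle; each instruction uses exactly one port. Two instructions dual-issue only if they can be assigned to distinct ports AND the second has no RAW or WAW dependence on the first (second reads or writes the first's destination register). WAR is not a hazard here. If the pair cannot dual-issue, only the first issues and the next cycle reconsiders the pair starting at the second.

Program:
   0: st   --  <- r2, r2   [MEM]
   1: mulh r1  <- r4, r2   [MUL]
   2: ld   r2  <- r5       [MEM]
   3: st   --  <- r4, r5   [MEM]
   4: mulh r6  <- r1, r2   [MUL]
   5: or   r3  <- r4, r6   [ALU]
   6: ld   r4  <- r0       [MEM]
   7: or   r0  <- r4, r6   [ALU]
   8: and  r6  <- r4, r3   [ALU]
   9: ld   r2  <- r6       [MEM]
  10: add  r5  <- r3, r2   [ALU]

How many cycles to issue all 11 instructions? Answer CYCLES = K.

0. st.MEM+mulh.MUL @i0&i1  | 2-wide
1. ld.MEM @i2  | no-port MEM/MEM
2. st.MEM+mulh.MUL @i3&i4  | 2-wide
3. or.ALU+ld.MEM @i5&i6  | 2-wide
4. or.ALU+and.ALU @i7&i8  | 2-wide
5. ld.MEM @i9  | RAW r2
6. add.ALU @i10  | tail

CYCLES = 7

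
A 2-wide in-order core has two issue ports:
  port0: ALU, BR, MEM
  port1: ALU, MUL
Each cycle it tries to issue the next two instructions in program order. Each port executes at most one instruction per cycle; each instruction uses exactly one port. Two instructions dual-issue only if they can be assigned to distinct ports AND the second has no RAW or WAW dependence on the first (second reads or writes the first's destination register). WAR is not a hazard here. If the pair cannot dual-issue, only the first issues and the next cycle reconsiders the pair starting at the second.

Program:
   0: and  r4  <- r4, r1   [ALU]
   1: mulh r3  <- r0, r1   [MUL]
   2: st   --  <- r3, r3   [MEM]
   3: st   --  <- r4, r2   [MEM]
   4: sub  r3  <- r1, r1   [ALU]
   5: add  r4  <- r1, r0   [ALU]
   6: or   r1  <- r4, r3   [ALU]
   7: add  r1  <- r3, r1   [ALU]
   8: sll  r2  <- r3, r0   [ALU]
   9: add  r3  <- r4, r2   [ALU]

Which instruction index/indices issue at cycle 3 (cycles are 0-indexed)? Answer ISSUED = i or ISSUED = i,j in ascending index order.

t=0 i0+i1:and.ALU+mulh.MUL ; 2-wide
t=1 i2:st.MEM ; no-port MEM/MEM
t=2 i3+i4:st.MEM+sub.ALU ; 2-wide
t=3 i5:add.ALU ; RAW r4
t=4 i6:or.ALU ; RAW+WAW r1
t=5 i7+i8:add.ALU+sll.ALU ; 2-wide
t=6 i9:add.ALU ; tail

ISSUED = 5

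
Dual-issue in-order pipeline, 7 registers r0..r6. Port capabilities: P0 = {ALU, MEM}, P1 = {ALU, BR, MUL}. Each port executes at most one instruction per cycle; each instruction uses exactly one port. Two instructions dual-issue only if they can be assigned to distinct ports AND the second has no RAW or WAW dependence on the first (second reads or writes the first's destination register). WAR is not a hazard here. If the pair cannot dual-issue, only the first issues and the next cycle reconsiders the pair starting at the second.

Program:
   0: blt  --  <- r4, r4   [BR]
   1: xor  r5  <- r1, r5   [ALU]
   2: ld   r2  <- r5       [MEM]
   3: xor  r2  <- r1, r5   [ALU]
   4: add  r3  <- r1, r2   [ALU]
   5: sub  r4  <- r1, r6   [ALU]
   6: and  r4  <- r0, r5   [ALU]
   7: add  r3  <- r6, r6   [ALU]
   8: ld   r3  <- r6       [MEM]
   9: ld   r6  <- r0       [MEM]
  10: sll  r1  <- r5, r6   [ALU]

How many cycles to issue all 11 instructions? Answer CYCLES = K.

[0] i0/i1  blt.BR xor.ALU  -- dual
[1] i2  ld.MEM  -- WAW r2
[2] i3  xor.ALU  -- RAW r2
[3] i4/i5  add.ALU sub.ALU  -- dual
[4] i6/i7  and.ALU add.ALU  -- dual
[5] i8  ld.MEM  -- no-port MEM/MEM
[6] i9  ld.MEM  -- RAW r6
[7] i10  sll.ALU  -- tail

CYCLES = 8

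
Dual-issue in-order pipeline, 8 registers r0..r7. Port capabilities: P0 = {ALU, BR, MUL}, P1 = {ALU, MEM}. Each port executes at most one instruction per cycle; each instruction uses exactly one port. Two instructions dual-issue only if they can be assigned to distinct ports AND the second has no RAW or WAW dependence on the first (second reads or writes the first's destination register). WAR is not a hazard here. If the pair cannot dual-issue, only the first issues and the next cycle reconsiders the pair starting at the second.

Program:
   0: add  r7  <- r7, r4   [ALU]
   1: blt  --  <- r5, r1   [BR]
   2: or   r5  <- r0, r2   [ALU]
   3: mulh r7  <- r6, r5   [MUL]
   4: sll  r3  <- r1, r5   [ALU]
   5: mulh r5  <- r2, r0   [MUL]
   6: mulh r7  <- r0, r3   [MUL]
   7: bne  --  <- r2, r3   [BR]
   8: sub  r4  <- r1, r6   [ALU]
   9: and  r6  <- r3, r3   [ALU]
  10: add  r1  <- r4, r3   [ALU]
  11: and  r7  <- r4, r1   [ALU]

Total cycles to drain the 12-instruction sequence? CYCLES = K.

c0: i0,i1 add;blt  pair
c1: i2 or  RAW r5
c2: i3,i4 mulh;sll  pair
c3: i5 mulh  no-port MUL/MUL
c4: i6 mulh  no-port MUL/BR
c5: i7,i8 bne;sub  pair
c6: i9,i10 and;add  pair
c7: i11 and  tail

CYCLES = 8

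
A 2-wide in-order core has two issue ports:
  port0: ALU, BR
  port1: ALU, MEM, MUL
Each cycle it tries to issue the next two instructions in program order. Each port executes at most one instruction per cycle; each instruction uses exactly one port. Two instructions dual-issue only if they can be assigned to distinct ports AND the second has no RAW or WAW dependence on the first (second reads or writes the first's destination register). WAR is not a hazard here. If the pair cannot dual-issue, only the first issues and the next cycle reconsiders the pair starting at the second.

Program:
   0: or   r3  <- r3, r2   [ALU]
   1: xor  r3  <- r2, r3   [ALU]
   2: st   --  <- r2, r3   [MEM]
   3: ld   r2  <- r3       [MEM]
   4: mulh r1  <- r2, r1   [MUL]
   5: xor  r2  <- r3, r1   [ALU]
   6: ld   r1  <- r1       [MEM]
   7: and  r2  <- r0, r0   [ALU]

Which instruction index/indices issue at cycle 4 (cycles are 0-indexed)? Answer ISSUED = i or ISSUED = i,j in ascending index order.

#0 head=0: or.ALU i0 RAW+WAW r3
#1 head=1: xor.ALU i1 RAW r3
#2 head=2: st.MEM i2 no-port MEM/MEM
#3 head=3: ld.MEM i3 no-port MEM/MUL
#4 head=4: mulh.MUL i4 RAW r1
#5 head=5: xor.ALU ld.MEM i5,i6 dual
#6 head=7: and.ALU i7 tail

ISSUED = 4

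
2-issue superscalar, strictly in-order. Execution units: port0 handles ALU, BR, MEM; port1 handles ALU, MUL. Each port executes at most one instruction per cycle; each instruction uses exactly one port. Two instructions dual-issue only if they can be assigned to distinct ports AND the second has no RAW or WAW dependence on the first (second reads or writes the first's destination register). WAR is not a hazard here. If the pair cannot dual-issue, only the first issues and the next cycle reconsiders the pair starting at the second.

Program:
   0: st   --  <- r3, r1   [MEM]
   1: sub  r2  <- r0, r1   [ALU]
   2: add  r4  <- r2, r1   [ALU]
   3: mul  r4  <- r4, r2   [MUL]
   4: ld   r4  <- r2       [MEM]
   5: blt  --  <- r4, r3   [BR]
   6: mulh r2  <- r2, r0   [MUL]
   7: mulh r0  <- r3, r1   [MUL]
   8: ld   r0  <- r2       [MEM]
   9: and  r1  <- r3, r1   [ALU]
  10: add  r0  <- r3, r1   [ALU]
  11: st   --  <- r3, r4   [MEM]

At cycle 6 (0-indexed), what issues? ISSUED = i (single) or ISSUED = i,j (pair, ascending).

  cy0 -> i0,i1 (st.MEM sub.ALU) pair
  cy1 -> i2 (add.ALU) RAW+WAW r4
  cy2 -> i3 (mul.MUL) WAW r4
  cy3 -> i4 (ld.MEM) no-port MEM/BR
  cy4 -> i5,i6 (blt.BR mulh.MUL) pair
  cy5 -> i7 (mulh.MUL) WAW r0
  cy6 -> i8,i9 (ld.MEM and.ALU) pair
  cy7 -> i10,i11 (add.ALU st.MEM) pair

ISSUED = 8,9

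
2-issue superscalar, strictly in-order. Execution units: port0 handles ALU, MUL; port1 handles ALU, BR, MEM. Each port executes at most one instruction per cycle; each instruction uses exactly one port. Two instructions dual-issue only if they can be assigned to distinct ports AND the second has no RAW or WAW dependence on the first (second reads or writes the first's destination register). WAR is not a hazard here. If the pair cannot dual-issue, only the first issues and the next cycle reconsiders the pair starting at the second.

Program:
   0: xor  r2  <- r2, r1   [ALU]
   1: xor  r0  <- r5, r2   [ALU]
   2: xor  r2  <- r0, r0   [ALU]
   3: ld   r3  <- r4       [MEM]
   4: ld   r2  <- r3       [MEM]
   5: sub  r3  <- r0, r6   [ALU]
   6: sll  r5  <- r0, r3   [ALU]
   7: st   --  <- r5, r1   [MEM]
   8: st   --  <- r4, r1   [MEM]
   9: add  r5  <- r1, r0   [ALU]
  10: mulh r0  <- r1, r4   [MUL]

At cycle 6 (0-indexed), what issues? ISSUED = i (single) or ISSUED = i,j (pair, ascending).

ISSUED = 8,9

[0] i0  xor.ALU  -- RAW r2
[1] i1  xor.ALU  -- RAW r0
[2] i2+i3  xor.ALU+ld.MEM  -- pair
[3] i4+i5  ld.MEM+sub.ALU  -- pair
[4] i6  sll.ALU  -- RAW r5
[5] i7  st.MEM  -- no-port MEM/MEM
[6] i8+i9  st.MEM+add.ALU  -- pair
[7] i10  mulh.MUL  -- tail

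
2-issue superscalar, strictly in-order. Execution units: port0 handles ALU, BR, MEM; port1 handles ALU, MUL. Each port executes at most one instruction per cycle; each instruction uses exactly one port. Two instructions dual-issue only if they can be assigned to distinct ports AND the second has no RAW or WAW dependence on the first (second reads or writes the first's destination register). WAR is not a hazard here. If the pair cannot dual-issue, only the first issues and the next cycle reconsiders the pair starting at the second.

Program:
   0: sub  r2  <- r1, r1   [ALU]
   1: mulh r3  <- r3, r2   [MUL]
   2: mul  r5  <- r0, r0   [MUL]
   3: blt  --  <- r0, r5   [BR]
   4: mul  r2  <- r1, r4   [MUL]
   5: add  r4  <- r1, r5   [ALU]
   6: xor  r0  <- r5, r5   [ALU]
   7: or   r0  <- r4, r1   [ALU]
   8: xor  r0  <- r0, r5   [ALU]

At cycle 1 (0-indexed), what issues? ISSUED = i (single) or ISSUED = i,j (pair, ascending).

ISSUED = 1

0. sub @i0  | RAW r2
1. mulh @i1  | no-port MUL/MUL
2. mul @i2  | RAW r5
3. blt+mul @i3+i4  | dual
4. add+xor @i5+i6  | dual
5. or @i7  | RAW+WAW r0
6. xor @i8  | tail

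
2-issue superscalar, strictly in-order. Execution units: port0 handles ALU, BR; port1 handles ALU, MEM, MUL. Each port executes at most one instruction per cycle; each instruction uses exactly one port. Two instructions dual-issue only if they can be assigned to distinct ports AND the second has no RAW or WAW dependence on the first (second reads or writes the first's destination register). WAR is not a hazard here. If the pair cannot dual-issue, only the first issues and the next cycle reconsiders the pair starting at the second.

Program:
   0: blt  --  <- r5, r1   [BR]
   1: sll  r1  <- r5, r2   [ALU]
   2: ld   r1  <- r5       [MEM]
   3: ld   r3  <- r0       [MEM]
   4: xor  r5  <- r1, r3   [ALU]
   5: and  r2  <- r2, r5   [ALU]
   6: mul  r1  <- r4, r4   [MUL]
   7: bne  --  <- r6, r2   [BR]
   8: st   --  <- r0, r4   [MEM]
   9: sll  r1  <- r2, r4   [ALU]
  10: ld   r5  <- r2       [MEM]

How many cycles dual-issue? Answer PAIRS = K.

PAIRS = 4

t=0 i0,i1:blt+sll ; 2-wide
t=1 i2:ld ; no-port MEM/MEM
t=2 i3:ld ; RAW r3
t=3 i4:xor ; RAW r5
t=4 i5,i6:and+mul ; 2-wide
t=5 i7,i8:bne+st ; 2-wide
t=6 i9,i10:sll+ld ; 2-wide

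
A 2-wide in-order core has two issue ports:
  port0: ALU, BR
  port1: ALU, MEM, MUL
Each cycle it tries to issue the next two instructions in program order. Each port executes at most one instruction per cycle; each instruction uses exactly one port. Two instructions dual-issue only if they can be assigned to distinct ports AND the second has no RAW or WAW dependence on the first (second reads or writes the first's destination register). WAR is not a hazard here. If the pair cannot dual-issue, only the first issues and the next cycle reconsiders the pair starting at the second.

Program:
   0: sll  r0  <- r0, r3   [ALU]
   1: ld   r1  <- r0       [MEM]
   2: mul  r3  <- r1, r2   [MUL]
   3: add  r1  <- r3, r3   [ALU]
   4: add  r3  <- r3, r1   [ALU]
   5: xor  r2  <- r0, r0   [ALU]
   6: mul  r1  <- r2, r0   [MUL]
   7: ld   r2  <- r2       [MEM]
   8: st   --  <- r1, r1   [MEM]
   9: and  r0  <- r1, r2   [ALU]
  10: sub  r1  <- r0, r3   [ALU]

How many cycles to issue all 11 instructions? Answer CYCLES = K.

t=0 i0:sll ; RAW r0
t=1 i1:ld ; no-port MEM/MUL
t=2 i2:mul ; RAW r3
t=3 i3:add ; RAW r1
t=4 i4,i5:add;xor ; dual
t=5 i6:mul ; no-port MUL/MEM
t=6 i7:ld ; no-port MEM/MEM
t=7 i8,i9:st;and ; dual
t=8 i10:sub ; tail

CYCLES = 9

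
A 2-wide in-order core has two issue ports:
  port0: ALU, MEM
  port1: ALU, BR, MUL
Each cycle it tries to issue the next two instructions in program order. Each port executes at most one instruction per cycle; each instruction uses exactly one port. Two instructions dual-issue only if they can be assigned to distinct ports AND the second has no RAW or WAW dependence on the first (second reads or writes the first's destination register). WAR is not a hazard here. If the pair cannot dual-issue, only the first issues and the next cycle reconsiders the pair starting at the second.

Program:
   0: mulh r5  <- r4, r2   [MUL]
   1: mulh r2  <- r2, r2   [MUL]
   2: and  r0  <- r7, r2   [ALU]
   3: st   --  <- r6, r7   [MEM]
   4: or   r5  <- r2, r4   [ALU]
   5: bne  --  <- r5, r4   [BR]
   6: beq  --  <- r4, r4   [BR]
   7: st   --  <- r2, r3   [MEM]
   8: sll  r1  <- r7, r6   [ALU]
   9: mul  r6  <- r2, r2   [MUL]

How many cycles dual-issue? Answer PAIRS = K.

[0] i0  mulh  -- no-port MUL/MUL
[1] i1  mulh  -- RAW r2
[2] i2&i3  and;st  -- 2-wide
[3] i4  or  -- RAW r5
[4] i5  bne  -- no-port BR/BR
[5] i6&i7  beq;st  -- 2-wide
[6] i8&i9  sll;mul  -- 2-wide

PAIRS = 3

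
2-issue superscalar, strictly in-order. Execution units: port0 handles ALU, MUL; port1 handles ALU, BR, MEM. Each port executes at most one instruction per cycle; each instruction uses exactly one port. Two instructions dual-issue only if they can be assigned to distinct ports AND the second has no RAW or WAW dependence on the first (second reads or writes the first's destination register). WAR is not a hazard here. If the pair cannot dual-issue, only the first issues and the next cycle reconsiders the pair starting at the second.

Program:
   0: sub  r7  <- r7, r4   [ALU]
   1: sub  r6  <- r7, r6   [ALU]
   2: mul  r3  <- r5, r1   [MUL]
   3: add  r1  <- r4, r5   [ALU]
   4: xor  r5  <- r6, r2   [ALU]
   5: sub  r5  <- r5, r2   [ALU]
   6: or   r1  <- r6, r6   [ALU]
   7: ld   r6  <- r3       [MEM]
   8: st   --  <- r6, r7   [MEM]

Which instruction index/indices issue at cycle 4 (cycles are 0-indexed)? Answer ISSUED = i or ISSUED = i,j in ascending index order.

ISSUED = 7

c0: i0 sub  RAW r7
c1: i1+i2 sub/mul  dual
c2: i3+i4 add/xor  dual
c3: i5+i6 sub/or  dual
c4: i7 ld  no-port MEM/MEM
c5: i8 st  tail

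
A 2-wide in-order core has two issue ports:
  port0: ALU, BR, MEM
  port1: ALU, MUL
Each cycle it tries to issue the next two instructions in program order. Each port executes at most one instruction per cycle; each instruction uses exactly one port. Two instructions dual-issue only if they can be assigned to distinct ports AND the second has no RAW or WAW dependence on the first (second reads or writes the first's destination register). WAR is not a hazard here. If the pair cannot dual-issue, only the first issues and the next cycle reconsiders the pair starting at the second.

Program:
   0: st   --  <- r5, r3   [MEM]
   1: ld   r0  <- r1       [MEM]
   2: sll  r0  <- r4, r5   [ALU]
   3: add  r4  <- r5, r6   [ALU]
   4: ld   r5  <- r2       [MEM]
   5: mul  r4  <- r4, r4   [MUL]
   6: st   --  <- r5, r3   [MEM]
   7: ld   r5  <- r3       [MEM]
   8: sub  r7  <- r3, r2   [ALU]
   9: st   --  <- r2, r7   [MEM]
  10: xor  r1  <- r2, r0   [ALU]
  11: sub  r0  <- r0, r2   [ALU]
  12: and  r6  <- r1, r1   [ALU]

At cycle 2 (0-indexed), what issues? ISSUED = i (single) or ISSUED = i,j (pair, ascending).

ISSUED = 2,3

  cy0 -> i0 (st) no-port MEM/MEM
  cy1 -> i1 (ld) WAW r0
  cy2 -> i2&i3 (sll+add) pair
  cy3 -> i4&i5 (ld+mul) pair
  cy4 -> i6 (st) no-port MEM/MEM
  cy5 -> i7&i8 (ld+sub) pair
  cy6 -> i9&i10 (st+xor) pair
  cy7 -> i11&i12 (sub+and) pair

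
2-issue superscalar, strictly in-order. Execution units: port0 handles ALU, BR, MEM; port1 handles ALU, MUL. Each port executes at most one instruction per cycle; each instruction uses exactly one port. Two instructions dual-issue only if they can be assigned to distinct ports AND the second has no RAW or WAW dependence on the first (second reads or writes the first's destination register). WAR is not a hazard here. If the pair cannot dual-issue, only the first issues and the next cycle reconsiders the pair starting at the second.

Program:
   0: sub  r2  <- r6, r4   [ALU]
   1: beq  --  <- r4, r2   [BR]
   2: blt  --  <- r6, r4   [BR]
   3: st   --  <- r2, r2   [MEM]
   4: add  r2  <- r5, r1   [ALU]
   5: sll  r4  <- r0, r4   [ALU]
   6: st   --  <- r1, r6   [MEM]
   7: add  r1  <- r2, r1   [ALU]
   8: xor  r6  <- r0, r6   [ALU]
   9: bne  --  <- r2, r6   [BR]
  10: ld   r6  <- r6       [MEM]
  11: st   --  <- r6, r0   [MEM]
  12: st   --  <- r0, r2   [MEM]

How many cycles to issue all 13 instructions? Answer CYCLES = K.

[0] i0  sub.ALU  -- RAW r2
[1] i1  beq.BR  -- no-port BR/BR
[2] i2  blt.BR  -- no-port BR/MEM
[3] i3+i4  st.MEM add.ALU  -- 2-wide
[4] i5+i6  sll.ALU st.MEM  -- 2-wide
[5] i7+i8  add.ALU xor.ALU  -- 2-wide
[6] i9  bne.BR  -- no-port BR/MEM
[7] i10  ld.MEM  -- no-port MEM/MEM
[8] i11  st.MEM  -- no-port MEM/MEM
[9] i12  st.MEM  -- tail

CYCLES = 10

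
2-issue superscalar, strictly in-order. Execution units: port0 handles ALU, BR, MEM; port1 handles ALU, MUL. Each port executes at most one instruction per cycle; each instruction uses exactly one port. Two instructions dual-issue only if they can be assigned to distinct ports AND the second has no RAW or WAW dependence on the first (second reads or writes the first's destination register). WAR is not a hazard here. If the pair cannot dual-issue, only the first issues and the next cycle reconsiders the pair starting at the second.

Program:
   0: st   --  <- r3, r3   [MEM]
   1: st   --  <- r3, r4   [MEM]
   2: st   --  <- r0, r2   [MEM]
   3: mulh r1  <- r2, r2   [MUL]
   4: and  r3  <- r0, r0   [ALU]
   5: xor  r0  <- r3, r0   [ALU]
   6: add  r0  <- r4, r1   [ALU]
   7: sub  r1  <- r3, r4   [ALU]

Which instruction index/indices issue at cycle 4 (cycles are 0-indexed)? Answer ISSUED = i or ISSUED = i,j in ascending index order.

ISSUED = 5

#0 head=0: st i0 no-port MEM/MEM
#1 head=1: st i1 no-port MEM/MEM
#2 head=2: st+mulh i2,i3 dual
#3 head=4: and i4 RAW r3
#4 head=5: xor i5 WAW r0
#5 head=6: add+sub i6,i7 dual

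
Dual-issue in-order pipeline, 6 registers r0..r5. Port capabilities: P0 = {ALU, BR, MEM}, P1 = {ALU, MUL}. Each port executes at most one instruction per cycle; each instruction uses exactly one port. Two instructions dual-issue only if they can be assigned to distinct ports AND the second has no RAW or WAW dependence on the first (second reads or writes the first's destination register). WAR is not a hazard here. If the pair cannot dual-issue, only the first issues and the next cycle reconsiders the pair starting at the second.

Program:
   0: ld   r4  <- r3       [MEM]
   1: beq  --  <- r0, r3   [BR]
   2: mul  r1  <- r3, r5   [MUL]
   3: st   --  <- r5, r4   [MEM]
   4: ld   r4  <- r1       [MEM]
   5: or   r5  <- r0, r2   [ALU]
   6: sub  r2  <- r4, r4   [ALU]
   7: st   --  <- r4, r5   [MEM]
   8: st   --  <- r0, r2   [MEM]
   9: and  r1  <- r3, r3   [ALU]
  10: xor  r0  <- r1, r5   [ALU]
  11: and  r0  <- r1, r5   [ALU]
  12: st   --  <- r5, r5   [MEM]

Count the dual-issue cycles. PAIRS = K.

PAIRS = 5

  cy0 -> i0 (ld.MEM) no-port MEM/BR
  cy1 -> i1/i2 (beq.BR mul.MUL) pair
  cy2 -> i3 (st.MEM) no-port MEM/MEM
  cy3 -> i4/i5 (ld.MEM or.ALU) pair
  cy4 -> i6/i7 (sub.ALU st.MEM) pair
  cy5 -> i8/i9 (st.MEM and.ALU) pair
  cy6 -> i10 (xor.ALU) WAW r0
  cy7 -> i11/i12 (and.ALU st.MEM) pair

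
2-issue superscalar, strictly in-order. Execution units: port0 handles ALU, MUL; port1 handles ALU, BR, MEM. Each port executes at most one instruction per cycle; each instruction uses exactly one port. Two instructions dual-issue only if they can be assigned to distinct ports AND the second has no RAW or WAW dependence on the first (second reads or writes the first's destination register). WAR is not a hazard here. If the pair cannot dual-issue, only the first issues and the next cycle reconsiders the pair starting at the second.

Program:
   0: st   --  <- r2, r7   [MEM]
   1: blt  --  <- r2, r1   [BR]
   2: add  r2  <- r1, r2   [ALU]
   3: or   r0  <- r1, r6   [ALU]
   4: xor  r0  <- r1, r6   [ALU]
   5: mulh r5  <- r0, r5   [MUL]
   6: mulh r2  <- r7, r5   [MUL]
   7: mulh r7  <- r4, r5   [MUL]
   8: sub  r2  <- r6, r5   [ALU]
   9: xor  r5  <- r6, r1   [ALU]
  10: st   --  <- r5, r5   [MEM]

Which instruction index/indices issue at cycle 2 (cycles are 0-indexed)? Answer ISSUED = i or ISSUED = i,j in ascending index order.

[0] i0  st  -- no-port MEM/BR
[1] i1&i2  blt;add  -- 2-wide
[2] i3  or  -- WAW r0
[3] i4  xor  -- RAW r0
[4] i5  mulh  -- no-port MUL/MUL
[5] i6  mulh  -- no-port MUL/MUL
[6] i7&i8  mulh;sub  -- 2-wide
[7] i9  xor  -- RAW r5
[8] i10  st  -- tail

ISSUED = 3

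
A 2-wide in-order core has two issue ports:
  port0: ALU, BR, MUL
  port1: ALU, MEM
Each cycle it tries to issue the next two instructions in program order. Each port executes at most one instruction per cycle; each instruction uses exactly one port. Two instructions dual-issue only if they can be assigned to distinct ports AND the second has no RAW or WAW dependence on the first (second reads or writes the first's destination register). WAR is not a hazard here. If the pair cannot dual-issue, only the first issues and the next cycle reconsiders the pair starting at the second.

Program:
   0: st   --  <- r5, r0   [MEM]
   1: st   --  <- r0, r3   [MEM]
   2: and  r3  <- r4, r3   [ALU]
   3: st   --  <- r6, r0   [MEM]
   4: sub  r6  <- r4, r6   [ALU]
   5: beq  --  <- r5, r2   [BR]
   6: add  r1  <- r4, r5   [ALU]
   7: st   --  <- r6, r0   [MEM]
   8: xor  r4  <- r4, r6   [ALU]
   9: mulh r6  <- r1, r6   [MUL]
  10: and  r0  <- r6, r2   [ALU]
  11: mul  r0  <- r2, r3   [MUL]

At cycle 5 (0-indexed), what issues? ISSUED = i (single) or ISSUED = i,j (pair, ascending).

c0: i0 st  no-port MEM/MEM
c1: i1&i2 st;and  pair
c2: i3&i4 st;sub  pair
c3: i5&i6 beq;add  pair
c4: i7&i8 st;xor  pair
c5: i9 mulh  RAW r6
c6: i10 and  WAW r0
c7: i11 mul  tail

ISSUED = 9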